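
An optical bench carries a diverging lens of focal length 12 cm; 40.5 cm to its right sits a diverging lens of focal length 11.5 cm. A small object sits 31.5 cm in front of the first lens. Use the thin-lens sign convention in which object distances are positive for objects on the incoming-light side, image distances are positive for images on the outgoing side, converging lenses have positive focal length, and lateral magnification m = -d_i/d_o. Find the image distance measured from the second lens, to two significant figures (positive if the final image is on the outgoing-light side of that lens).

Lens 1: 1/d_i1 = 1/f_1 - 1/d_o1 = 1/(-12) - 1/31.5 = -0.11508 cm^-1, so d_i1 = -8.690 cm.
With d_i1 < 0 the first image is virtual and lies on the object side; the object distance for lens 2 is d_o2 = 40.5 - (-8.690) = 49.190 cm.
Lens 2: 1/d_i2 = 1/f_2 - 1/d_o2 = 1/(-11.5) - 1/(49.190) = -0.10729 cm^-1, so d_i2 = -9.321 cm.

-9.3 cm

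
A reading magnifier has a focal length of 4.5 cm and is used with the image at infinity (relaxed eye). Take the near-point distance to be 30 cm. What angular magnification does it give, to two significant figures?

6.7

M = D/f = 30/4.5 = 6.667.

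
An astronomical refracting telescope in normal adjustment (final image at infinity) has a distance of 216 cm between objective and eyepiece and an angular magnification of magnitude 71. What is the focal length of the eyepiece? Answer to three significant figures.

3.00 cm

In normal adjustment the tube length equals f_obj + f_eye and |M| = f_obj/f_eye.
So f_obj = 71 f_eye and 71 f_eye + f_eye = 216 cm, giving f_eye = 216/72 = 3.000 cm and f_obj = 213.000 cm.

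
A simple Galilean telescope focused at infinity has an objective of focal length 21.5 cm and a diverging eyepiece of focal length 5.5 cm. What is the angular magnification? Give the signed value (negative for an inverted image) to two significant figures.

3.9

M = -f_obj/f_eye = -21.5/(-5.5) = 3.909.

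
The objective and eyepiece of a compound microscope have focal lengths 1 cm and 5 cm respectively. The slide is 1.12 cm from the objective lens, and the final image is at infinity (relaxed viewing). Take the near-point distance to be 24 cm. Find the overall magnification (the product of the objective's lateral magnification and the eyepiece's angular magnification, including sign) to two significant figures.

-40

Objective: 1/d_i = 1/f_obj - 1/d_o = 1/1 - 1/1.12 = 0.10714 cm^-1, so d_i = 9.333 cm.
m_obj = -d_i/d_o = -9.333/1.12 = -8.333.
Eyepiece angular magnification (image at infinity): M_eye = D/f_e = 24/5 = 4.800.
Overall M = m_obj x M_eye = (-8.333)(4.800) = -40.00.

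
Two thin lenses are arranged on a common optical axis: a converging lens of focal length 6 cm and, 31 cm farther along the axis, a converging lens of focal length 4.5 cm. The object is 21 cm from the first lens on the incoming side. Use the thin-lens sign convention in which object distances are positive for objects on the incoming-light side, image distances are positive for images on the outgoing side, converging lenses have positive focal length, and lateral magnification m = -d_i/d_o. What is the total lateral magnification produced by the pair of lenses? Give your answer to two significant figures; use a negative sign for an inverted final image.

0.099

Applying the thin-lens equation to the first lens, 1/6 = 1/21 + 1/d_i1, which gives d_i1 = 8.400 cm.
Its lateral magnification is m_1 = -d_i1/d_o1 = -(8.400)/21 = -0.4000.
Object distance for lens 2: d_o2 = 31 - 8.400 = 22.600 cm.
Applying the thin-lens equation again with f_2 = 4.5 cm and d_o2 = 22.600 cm gives d_i2 = 5.619 cm.
m_2 = -(5.619)/(22.600) = -0.2486.
Overall magnification: m = m_1 m_2 = 0.0994.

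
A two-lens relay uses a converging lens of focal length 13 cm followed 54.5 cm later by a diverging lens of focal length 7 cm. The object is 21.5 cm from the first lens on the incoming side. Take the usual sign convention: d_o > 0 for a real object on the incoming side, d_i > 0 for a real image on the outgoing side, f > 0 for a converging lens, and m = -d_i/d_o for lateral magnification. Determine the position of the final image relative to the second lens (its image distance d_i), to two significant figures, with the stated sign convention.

-5.3 cm

Lens 1: 1/d_i1 = 1/f_1 - 1/d_o1 = 1/13 - 1/21.5 = 0.03041 cm^-1, so d_i1 = 32.882 cm.
The intermediate image is 32.882 cm to the right of lens 1, so d_o2 = L - d_i1 = 54.5 - 32.882 = 21.618 cm.
Lens 2: 1/d_i2 = 1/f_2 - 1/d_o2 = 1/(-7) - 1/(21.618) = -0.18912 cm^-1, so d_i2 = -5.288 cm.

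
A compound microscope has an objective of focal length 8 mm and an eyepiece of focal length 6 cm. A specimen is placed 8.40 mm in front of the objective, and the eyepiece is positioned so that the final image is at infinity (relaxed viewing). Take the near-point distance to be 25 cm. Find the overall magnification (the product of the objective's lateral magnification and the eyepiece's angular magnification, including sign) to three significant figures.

-83.3

Convert to cm: f_obj = 8 mm = 0.8 cm; d_o = 8.40 mm = 0.84 cm.
Objective: 1/d_i = 1/f_obj - 1/d_o = 1/0.8 - 1/0.84 = 0.05952 cm^-1, so d_i = 16.800 cm.
m_obj = -d_i/d_o = -16.800/0.84 = -20.000.
Eyepiece angular magnification (image at infinity): M_eye = D/f_e = 25/6 = 4.167.
Overall M = m_obj x M_eye = (-20.000)(4.167) = -83.33.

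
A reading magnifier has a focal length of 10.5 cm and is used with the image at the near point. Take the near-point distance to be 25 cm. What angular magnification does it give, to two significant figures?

3.4

M = 1 + D/f = 1 + 25/10.5 = 3.381.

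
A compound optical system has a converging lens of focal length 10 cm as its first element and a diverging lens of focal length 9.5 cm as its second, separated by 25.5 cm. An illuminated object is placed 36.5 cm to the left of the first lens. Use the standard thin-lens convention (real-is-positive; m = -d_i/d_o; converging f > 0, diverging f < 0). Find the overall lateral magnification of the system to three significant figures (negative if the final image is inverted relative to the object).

First lens: d_i1 = 1/(1/10 - 1/36.5) = 13.774 cm.
m_1 = -(13.774)/36.5 = -0.3774.
The intermediate image is 13.774 cm to the right of lens 1, so d_o2 = L - d_i1 = 25.5 - 13.774 = 11.726 cm.
Second lens: d_i2 = 1/(1/(-9.5) - 1/(11.726)) = -5.248 cm.
m_2 = -(-5.248)/(11.726) = 0.4476.
The system's lateral magnification is m_1 m_2 = (-0.3774)(0.4476) = -0.1689.

-0.169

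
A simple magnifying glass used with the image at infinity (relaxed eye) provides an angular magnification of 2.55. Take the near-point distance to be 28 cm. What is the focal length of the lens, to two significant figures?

11 cm

For the image at infinity, M = D/f.
f = D/M = 28/2.55 = 10.980 cm.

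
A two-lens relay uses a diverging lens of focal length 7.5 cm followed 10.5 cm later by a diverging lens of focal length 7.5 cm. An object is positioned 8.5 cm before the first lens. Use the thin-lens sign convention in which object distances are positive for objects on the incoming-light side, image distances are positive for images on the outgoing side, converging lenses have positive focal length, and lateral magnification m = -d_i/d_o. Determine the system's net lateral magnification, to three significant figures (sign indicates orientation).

0.160

Applying the thin-lens equation to the first lens, 1/(-7.5) = 1/8.5 + 1/d_i1, which gives d_i1 = -3.984 cm.
Its lateral magnification is m_1 = -d_i1/d_o1 = -(-3.984)/8.5 = 0.4688.
The intermediate image is virtual, 3.984 cm to the left of lens 1, so d_o2 = L - d_i1 = 10.5 - (-3.984) = 14.484 cm.
Applying the thin-lens equation again with f_2 = -7.5 cm and d_o2 = 14.484 cm gives d_i2 = -4.941 cm.
m_2 = -(-4.941)/(14.484) = 0.3412.
The system's lateral magnification is m_1 m_2 = (0.4688)(0.3412) = 0.1599.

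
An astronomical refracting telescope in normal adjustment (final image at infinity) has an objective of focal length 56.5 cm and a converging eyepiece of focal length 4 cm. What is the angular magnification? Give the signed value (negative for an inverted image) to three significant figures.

-14.1

M = -f_obj/f_eye = -56.5/(4) = -14.125.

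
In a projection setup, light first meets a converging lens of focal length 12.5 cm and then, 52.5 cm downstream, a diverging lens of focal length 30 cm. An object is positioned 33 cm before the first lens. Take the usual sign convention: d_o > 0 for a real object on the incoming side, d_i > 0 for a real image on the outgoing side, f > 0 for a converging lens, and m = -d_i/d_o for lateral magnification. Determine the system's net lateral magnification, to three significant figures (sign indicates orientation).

Applying the thin-lens equation to the first lens, 1/12.5 = 1/33 + 1/d_i1, which gives d_i1 = 20.122 cm.
Its lateral magnification is m_1 = -d_i1/d_o1 = -(20.122)/33 = -0.6098.
The intermediate image is 20.122 cm to the right of lens 1, so d_o2 = L - d_i1 = 52.5 - 20.122 = 32.378 cm.
Applying the thin-lens equation again with f_2 = -30 cm and d_o2 = 32.378 cm gives d_i2 = -15.572 cm.
m_2 = -(-15.572)/(32.378) = 0.4809.
The system's lateral magnification is m_1 m_2 = (-0.6098)(0.4809) = -0.2933.

-0.293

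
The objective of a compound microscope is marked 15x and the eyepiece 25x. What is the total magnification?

375

The overall magnification of a compound microscope is the product of the objective and eyepiece magnifications:
M = M_obj x M_eye = 15 x 25 = 375.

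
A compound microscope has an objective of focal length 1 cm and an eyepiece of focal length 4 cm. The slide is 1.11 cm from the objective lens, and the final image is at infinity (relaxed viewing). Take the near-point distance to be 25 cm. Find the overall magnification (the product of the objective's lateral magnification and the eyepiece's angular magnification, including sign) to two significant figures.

-57

Objective: 1/d_i = 1/f_obj - 1/d_o = 1/1 - 1/1.11 = 0.09910 cm^-1, so d_i = 10.091 cm.
m_obj = -d_i/d_o = -10.091/1.11 = -9.091.
Eyepiece angular magnification (image at infinity): M_eye = D/f_e = 25/4 = 6.250.
Overall M = m_obj x M_eye = (-9.091)(6.250) = -56.82.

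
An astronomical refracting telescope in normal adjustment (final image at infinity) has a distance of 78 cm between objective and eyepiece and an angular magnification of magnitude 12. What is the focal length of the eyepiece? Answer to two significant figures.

6.0 cm

In normal adjustment the tube length equals f_obj + f_eye and |M| = f_obj/f_eye.
So f_obj = 12 f_eye and 12 f_eye + f_eye = 78 cm, giving f_eye = 78/13 = 6.000 cm and f_obj = 72.000 cm.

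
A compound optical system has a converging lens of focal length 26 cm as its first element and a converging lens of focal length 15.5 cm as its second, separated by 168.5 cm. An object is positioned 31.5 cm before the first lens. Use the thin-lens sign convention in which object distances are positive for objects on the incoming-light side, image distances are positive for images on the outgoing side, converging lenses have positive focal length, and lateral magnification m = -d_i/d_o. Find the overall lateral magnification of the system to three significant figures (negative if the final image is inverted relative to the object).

17.9

Lens 1: 1/d_i1 = 1/f_1 - 1/d_o1 = 1/26 - 1/31.5 = 0.00672 cm^-1, so d_i1 = 148.909 cm.
m_1 = -(148.909)/31.5 = -4.7273.
That image sits 19.591 cm in front of the second lens, so d_o2 = 19.591 cm.
Lens 2: 1/d_i2 = 1/f_2 - 1/d_o2 = 1/15.5 - 1/(19.591) = 0.01347 cm^-1, so d_i2 = 74.228 cm.
m_2 = -(74.228)/(19.591) = -3.7889.
The system's lateral magnification is m_1 m_2 = (-4.7273)(-3.7889) = 17.9111.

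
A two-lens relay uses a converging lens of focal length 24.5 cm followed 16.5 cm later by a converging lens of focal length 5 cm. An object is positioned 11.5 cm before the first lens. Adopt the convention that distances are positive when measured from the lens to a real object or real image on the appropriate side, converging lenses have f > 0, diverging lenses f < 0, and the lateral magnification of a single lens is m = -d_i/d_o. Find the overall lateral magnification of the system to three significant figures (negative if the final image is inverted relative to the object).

Lens 1: 1/d_i1 = 1/f_1 - 1/d_o1 = 1/24.5 - 1/11.5 = -0.04614 cm^-1, so d_i1 = -21.673 cm.
m_1 = -(-21.673)/11.5 = 1.8846.
With d_i1 < 0 the first image is virtual and lies on the object side; the object distance for lens 2 is d_o2 = 16.5 - (-21.673) = 38.173 cm.
Lens 2: 1/d_i2 = 1/f_2 - 1/d_o2 = 1/5 - 1/(38.173) = 0.17380 cm^-1, so d_i2 = 5.754 cm.
m_2 = -(5.754)/(38.173) = -0.1507.
Total m = m_1 x m_2 = (1.8846)(-0.1507) = -0.2841.

-0.284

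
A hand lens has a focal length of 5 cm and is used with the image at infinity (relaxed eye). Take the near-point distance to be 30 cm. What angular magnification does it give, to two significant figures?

M = D/f = 30/5 = 6.000.

6.0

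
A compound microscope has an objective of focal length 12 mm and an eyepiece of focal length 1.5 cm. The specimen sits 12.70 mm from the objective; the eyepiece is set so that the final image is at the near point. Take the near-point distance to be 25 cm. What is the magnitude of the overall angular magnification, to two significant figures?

300

Convert to cm: f_obj = 12 mm = 1.2 cm; d_o = 12.70 mm = 1.27 cm.
Objective: 1/d_i = 1/f_obj - 1/d_o = 1/1.2 - 1/1.27 = 0.04593 cm^-1, so d_i = 21.771 cm.
m_obj = -d_i/d_o = -21.771/1.27 = -17.143.
Eyepiece angular magnification (image at near point): M_eye = 1 + D/f_e = 1 + 25/1.5 = 17.667.
Overall M = m_obj x M_eye = (-17.143)(17.667) = -302.86.
|M| = 302.86.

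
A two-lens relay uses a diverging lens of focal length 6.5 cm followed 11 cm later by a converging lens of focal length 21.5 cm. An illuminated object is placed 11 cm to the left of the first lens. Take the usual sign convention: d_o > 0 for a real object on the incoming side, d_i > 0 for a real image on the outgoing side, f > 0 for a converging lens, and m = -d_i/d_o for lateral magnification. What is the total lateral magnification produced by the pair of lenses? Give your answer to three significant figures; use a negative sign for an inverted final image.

Lens 1: 1/d_i1 = 1/f_1 - 1/d_o1 = 1/(-6.5) - 1/11 = -0.24476 cm^-1, so d_i1 = -4.086 cm.
m_1 = -(-4.086)/11 = 0.3714.
With d_i1 < 0 the first image is virtual and lies on the object side; the object distance for lens 2 is d_o2 = 11 - (-4.086) = 15.086 cm.
Lens 2: 1/d_i2 = 1/f_2 - 1/d_o2 = 1/21.5 - 1/(15.086) = -0.01978 cm^-1, so d_i2 = -50.566 cm.
m_2 = -(-50.566)/(15.086) = 3.3519.
Overall magnification: m = m_1 m_2 = 1.2450.

1.24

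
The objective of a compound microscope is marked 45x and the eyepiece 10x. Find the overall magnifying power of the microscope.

The overall magnification of a compound microscope is the product of the objective and eyepiece magnifications:
M = M_obj x M_eye = 45 x 10 = 450.

450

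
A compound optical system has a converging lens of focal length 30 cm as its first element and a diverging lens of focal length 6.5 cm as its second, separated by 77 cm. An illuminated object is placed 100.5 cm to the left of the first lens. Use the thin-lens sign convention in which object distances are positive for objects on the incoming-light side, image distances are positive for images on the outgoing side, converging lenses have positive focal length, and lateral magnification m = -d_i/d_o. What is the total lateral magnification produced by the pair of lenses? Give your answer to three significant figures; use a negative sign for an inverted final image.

-0.0679

Applying the thin-lens equation to the first lens, 1/30 = 1/100.5 + 1/d_i1, which gives d_i1 = 42.766 cm.
Its lateral magnification is m_1 = -d_i1/d_o1 = -(42.766)/100.5 = -0.4255.
That image sits 34.234 cm in front of the second lens, so d_o2 = 34.234 cm.
Applying the thin-lens equation again with f_2 = -6.5 cm and d_o2 = 34.234 cm gives d_i2 = -5.463 cm.
m_2 = -(-5.463)/(34.234) = 0.1596.
Total m = m_1 x m_2 = (-0.4255)(0.1596) = -0.0679.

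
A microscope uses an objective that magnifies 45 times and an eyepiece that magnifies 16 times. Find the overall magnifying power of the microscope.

720

The overall magnification of a compound microscope is the product of the objective and eyepiece magnifications:
M = M_obj x M_eye = 45 x 16 = 720.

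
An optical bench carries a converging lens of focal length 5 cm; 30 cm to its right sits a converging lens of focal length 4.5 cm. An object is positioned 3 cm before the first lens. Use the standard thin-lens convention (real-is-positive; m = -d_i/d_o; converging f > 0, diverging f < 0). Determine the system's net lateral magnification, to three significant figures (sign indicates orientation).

Applying the thin-lens equation to the first lens, 1/5 = 1/3 + 1/d_i1, which gives d_i1 = -7.500 cm.
Its lateral magnification is m_1 = -d_i1/d_o1 = -(-7.500)/3 = 2.5000.
With d_i1 < 0 the first image is virtual and lies on the object side; the object distance for lens 2 is d_o2 = 30 - (-7.500) = 37.500 cm.
Applying the thin-lens equation again with f_2 = 4.5 cm and d_o2 = 37.500 cm gives d_i2 = 5.114 cm.
m_2 = -(5.114)/(37.500) = -0.1364.
Overall magnification: m = m_1 m_2 = -0.3409.

-0.341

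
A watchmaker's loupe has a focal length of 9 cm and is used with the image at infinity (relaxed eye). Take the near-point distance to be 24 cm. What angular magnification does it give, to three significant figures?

M = D/f = 24/9 = 2.667.

2.67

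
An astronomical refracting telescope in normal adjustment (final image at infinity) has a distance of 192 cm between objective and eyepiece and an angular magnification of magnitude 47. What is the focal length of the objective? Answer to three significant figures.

In normal adjustment the tube length equals f_obj + f_eye and |M| = f_obj/f_eye.
So f_obj = 47 f_eye and 47 f_eye + f_eye = 192 cm, giving f_eye = 192/48 = 4.000 cm and f_obj = 188.000 cm.

188 cm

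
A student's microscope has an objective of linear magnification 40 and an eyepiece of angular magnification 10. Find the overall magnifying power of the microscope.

The overall magnification of a compound microscope is the product of the objective and eyepiece magnifications:
M = M_obj x M_eye = 40 x 10 = 400.

400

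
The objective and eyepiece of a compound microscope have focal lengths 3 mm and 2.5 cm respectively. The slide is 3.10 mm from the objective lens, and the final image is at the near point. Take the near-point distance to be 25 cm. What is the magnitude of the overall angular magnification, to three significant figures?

Convert to cm: f_obj = 3 mm = 0.3 cm; d_o = 3.10 mm = 0.31 cm.
Objective: 1/d_i = 1/f_obj - 1/d_o = 1/0.3 - 1/0.31 = 0.10753 cm^-1, so d_i = 9.300 cm.
m_obj = -d_i/d_o = -9.300/0.31 = -30.000.
Eyepiece angular magnification (image at near point): M_eye = 1 + D/f_e = 1 + 25/2.5 = 11.000.
Overall M = m_obj x M_eye = (-30.000)(11.000) = -330.00.
|M| = 330.00.

330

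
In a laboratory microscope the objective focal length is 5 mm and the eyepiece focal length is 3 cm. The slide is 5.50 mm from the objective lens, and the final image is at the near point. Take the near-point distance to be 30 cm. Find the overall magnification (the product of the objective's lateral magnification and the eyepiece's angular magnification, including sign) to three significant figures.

-110

Convert to cm: f_obj = 5 mm = 0.5 cm; d_o = 5.50 mm = 0.55 cm.
Objective: 1/d_i = 1/f_obj - 1/d_o = 1/0.5 - 1/0.55 = 0.18182 cm^-1, so d_i = 5.500 cm.
m_obj = -d_i/d_o = -5.500/0.55 = -10.000.
Eyepiece angular magnification (image at near point): M_eye = 1 + D/f_e = 1 + 30/3 = 11.000.
Overall M = m_obj x M_eye = (-10.000)(11.000) = -110.00.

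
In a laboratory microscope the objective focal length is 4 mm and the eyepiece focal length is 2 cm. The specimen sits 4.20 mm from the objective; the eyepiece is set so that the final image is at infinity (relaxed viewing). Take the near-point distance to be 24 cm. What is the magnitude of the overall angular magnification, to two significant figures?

240

Convert to cm: f_obj = 4 mm = 0.4 cm; d_o = 4.20 mm = 0.42 cm.
Objective: 1/d_i = 1/f_obj - 1/d_o = 1/0.4 - 1/0.42 = 0.11905 cm^-1, so d_i = 8.400 cm.
m_obj = -d_i/d_o = -8.400/0.42 = -20.000.
Eyepiece angular magnification (image at infinity): M_eye = D/f_e = 24/2 = 12.000.
Overall M = m_obj x M_eye = (-20.000)(12.000) = -240.00.
|M| = 240.00.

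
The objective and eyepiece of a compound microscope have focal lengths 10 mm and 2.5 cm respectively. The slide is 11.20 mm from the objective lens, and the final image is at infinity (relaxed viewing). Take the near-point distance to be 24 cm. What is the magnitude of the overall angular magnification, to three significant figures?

80.0

Convert to cm: f_obj = 10 mm = 1 cm; d_o = 11.20 mm = 1.12 cm.
Objective: 1/d_i = 1/f_obj - 1/d_o = 1/1 - 1/1.12 = 0.10714 cm^-1, so d_i = 9.333 cm.
m_obj = -d_i/d_o = -9.333/1.12 = -8.333.
Eyepiece angular magnification (image at infinity): M_eye = D/f_e = 24/2.5 = 9.600.
Overall M = m_obj x M_eye = (-8.333)(9.600) = -80.00.
|M| = 80.00.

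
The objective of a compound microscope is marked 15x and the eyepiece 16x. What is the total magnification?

240

The overall magnification of a compound microscope is the product of the objective and eyepiece magnifications:
M = M_obj x M_eye = 15 x 16 = 240.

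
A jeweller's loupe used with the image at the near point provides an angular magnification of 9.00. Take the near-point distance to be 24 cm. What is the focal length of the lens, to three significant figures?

For the image at the near point, M = 1 + D/f.
f = D/(M - 1) = 24/(9.0 - 1) = 3.000 cm.

3.00 cm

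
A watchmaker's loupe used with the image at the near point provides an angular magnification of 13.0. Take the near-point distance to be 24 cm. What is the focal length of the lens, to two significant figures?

For the image at the near point, M = 1 + D/f.
f = D/(M - 1) = 24/(13.0 - 1) = 2.000 cm.

2.0 cm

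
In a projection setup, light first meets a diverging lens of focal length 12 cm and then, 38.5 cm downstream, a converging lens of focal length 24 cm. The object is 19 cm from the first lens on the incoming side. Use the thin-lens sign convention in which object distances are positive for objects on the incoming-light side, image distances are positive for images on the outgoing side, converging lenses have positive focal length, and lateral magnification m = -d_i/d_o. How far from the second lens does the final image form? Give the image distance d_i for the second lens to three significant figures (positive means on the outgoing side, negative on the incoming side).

First lens: d_i1 = 1/(1/(-12) - 1/19) = -7.355 cm.
The intermediate image is virtual, 7.355 cm to the left of lens 1, so d_o2 = L - d_i1 = 38.5 - (-7.355) = 45.855 cm.
Second lens: d_i2 = 1/(1/24 - 1/(45.855)) = 50.356 cm.

50.4 cm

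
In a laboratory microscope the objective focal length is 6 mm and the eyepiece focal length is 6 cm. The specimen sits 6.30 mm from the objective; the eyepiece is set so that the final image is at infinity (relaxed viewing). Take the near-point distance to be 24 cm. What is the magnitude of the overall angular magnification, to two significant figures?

80

Convert to cm: f_obj = 6 mm = 0.6 cm; d_o = 6.30 mm = 0.63 cm.
Objective: 1/d_i = 1/f_obj - 1/d_o = 1/0.6 - 1/0.63 = 0.07937 cm^-1, so d_i = 12.600 cm.
m_obj = -d_i/d_o = -12.600/0.63 = -20.000.
Eyepiece angular magnification (image at infinity): M_eye = D/f_e = 24/6 = 4.000.
Overall M = m_obj x M_eye = (-20.000)(4.000) = -80.00.
|M| = 80.00.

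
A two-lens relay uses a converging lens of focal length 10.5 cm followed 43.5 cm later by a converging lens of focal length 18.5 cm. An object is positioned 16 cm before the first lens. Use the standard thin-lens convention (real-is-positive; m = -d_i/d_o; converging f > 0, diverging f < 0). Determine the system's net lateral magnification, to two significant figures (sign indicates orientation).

-6.4

Lens 1: 1/d_i1 = 1/f_1 - 1/d_o1 = 1/10.5 - 1/16 = 0.03274 cm^-1, so d_i1 = 30.545 cm.
m_1 = -(30.545)/16 = -1.9091.
That image sits 12.955 cm in front of the second lens, so d_o2 = 12.955 cm.
Lens 2: 1/d_i2 = 1/f_2 - 1/d_o2 = 1/18.5 - 1/(12.955) = -0.02314 cm^-1, so d_i2 = -43.217 cm.
m_2 = -(-43.217)/(12.955) = 3.3361.
Overall magnification: m = m_1 m_2 = -6.3689.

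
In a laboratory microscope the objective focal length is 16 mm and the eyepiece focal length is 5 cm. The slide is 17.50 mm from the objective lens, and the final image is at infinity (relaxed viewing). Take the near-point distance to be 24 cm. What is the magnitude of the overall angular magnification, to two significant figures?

51

Convert to cm: f_obj = 16 mm = 1.6 cm; d_o = 17.50 mm = 1.75 cm.
Objective: 1/d_i = 1/f_obj - 1/d_o = 1/1.6 - 1/1.75 = 0.05357 cm^-1, so d_i = 18.667 cm.
m_obj = -d_i/d_o = -18.667/1.75 = -10.667.
Eyepiece angular magnification (image at infinity): M_eye = D/f_e = 24/5 = 4.800.
Overall M = m_obj x M_eye = (-10.667)(4.800) = -51.20.
|M| = 51.20.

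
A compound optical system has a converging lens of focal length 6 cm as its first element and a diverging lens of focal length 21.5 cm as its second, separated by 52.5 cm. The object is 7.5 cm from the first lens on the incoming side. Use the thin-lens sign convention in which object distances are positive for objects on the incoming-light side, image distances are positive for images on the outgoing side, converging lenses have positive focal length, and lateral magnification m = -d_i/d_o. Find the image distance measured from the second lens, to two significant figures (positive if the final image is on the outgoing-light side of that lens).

First lens: d_i1 = 1/(1/6 - 1/7.5) = 30.000 cm.
That image sits 22.500 cm in front of the second lens, so d_o2 = 22.500 cm.
Second lens: d_i2 = 1/(1/(-21.5) - 1/(22.500)) = -10.994 cm.

-11 cm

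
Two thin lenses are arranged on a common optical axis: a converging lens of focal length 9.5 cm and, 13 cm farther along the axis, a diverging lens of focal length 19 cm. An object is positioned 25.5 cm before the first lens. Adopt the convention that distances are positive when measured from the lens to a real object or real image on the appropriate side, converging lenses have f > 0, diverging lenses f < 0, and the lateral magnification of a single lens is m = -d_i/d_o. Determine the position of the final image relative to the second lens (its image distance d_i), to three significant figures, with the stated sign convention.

2.41 cm

Lens 1: 1/d_i1 = 1/f_1 - 1/d_o1 = 1/9.5 - 1/25.5 = 0.06605 cm^-1, so d_i1 = 15.141 cm.
Since 15.141 cm > 13 cm, the first image lies past the second lens and serves as a virtual object: d_o2 = L - d_i1 = -2.141 cm.
Lens 2: 1/d_i2 = 1/f_2 - 1/d_o2 = 1/(-19) - 1/(-2.141) = 0.41452 cm^-1, so d_i2 = 2.412 cm.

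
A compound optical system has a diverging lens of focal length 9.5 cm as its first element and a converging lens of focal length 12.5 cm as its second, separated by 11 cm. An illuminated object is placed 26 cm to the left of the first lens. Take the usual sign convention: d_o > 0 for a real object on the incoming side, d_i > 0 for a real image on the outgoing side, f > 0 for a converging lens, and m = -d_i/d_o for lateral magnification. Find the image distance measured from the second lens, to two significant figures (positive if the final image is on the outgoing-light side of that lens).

41 cm

Applying the thin-lens equation to the first lens, 1/(-9.5) = 1/26 + 1/d_i1, which gives d_i1 = -6.958 cm.
The intermediate image is virtual, 6.958 cm to the left of lens 1, so d_o2 = L - d_i1 = 11 - (-6.958) = 17.958 cm.
Applying the thin-lens equation again with f_2 = 12.5 cm and d_o2 = 17.958 cm gives d_i2 = 41.129 cm.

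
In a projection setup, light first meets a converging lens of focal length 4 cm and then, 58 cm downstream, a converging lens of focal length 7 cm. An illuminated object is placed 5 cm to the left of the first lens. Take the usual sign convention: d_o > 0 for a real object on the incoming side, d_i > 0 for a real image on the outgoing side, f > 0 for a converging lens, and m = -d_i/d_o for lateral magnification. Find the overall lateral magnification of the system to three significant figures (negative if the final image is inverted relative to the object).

0.903

Applying the thin-lens equation to the first lens, 1/4 = 1/5 + 1/d_i1, which gives d_i1 = 20.000 cm.
Its lateral magnification is m_1 = -d_i1/d_o1 = -(20.000)/5 = -4.0000.
Object distance for lens 2: d_o2 = 58 - 20.000 = 38.000 cm.
Applying the thin-lens equation again with f_2 = 7 cm and d_o2 = 38.000 cm gives d_i2 = 8.581 cm.
m_2 = -(8.581)/(38.000) = -0.2258.
Overall magnification: m = m_1 m_2 = 0.9032.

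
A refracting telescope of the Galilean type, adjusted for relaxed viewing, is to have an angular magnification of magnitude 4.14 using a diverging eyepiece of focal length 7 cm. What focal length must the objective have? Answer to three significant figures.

|M| = f_obj/|f_eye|, so f_obj = |M| x |f_eye| = 4.14 x 7 = 28.980 cm.

29.0 cm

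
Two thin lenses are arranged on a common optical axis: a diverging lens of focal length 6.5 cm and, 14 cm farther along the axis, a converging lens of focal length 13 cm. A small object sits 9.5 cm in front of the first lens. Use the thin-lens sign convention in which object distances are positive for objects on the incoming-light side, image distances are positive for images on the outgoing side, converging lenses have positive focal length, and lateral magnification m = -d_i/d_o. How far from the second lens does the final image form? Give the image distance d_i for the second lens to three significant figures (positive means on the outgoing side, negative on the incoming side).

47.8 cm

Lens 1: 1/d_i1 = 1/f_1 - 1/d_o1 = 1/(-6.5) - 1/9.5 = -0.25911 cm^-1, so d_i1 = -3.859 cm.
With d_i1 < 0 the first image is virtual and lies on the object side; the object distance for lens 2 is d_o2 = 14 - (-3.859) = 17.859 cm.
Lens 2: 1/d_i2 = 1/f_2 - 1/d_o2 = 1/13 - 1/(17.859) = 0.02093 cm^-1, so d_i2 = 47.778 cm.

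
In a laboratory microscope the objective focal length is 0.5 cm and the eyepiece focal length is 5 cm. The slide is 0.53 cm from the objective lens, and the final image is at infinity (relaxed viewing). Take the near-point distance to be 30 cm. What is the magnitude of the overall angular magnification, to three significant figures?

Objective: 1/d_i = 1/f_obj - 1/d_o = 1/0.5 - 1/0.53 = 0.11321 cm^-1, so d_i = 8.833 cm.
m_obj = -d_i/d_o = -8.833/0.53 = -16.667.
Eyepiece angular magnification (image at infinity): M_eye = D/f_e = 30/5 = 6.000.
Overall M = m_obj x M_eye = (-16.667)(6.000) = -100.00.
|M| = 100.00.

100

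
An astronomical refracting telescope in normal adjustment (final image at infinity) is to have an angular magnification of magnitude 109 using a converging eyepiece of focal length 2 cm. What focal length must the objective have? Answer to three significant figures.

|M| = f_obj/|f_eye|, so f_obj = |M| x |f_eye| = 109.0 x 2 = 218.000 cm.

218 cm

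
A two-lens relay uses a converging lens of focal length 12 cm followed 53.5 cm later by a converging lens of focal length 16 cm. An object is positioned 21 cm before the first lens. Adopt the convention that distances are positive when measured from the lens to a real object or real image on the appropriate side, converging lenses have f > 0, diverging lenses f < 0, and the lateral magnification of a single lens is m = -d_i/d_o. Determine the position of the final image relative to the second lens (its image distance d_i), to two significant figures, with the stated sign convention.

Lens 1: 1/d_i1 = 1/f_1 - 1/d_o1 = 1/12 - 1/21 = 0.03571 cm^-1, so d_i1 = 28.000 cm.
Object distance for lens 2: d_o2 = 53.5 - 28.000 = 25.500 cm.
Lens 2: 1/d_i2 = 1/f_2 - 1/d_o2 = 1/16 - 1/(25.500) = 0.02328 cm^-1, so d_i2 = 42.947 cm.

43 cm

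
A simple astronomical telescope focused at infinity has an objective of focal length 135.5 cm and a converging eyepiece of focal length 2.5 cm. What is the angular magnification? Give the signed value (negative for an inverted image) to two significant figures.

M = -f_obj/f_eye = -135.5/(2.5) = -54.200.

-54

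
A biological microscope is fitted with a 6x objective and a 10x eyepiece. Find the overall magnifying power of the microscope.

The overall magnification of a compound microscope is the product of the objective and eyepiece magnifications:
M = M_obj x M_eye = 6 x 10 = 60.

60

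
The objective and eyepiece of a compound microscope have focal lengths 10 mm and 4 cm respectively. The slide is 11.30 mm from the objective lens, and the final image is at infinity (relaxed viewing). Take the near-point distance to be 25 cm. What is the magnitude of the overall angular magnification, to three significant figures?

Convert to cm: f_obj = 10 mm = 1 cm; d_o = 11.30 mm = 1.13 cm.
Objective: 1/d_i = 1/f_obj - 1/d_o = 1/1 - 1/1.13 = 0.11504 cm^-1, so d_i = 8.692 cm.
m_obj = -d_i/d_o = -8.692/1.13 = -7.692.
Eyepiece angular magnification (image at infinity): M_eye = D/f_e = 25/4 = 6.250.
Overall M = m_obj x M_eye = (-7.692)(6.250) = -48.08.
|M| = 48.08.

48.1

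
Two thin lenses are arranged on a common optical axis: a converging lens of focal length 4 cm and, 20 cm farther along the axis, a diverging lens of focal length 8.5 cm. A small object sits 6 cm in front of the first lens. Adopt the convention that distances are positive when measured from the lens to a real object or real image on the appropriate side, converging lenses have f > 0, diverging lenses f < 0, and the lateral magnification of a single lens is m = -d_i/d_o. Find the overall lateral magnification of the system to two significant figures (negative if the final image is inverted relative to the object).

First lens: d_i1 = 1/(1/4 - 1/6) = 12.000 cm.
m_1 = -(12.000)/6 = -2.0000.
Object distance for lens 2: d_o2 = 20 - 12.000 = 8.000 cm.
Second lens: d_i2 = 1/(1/(-8.5) - 1/(8.000)) = -4.121 cm.
m_2 = -(-4.121)/(8.000) = 0.5152.
The system's lateral magnification is m_1 m_2 = (-2.0000)(0.5152) = -1.0303.

-1.0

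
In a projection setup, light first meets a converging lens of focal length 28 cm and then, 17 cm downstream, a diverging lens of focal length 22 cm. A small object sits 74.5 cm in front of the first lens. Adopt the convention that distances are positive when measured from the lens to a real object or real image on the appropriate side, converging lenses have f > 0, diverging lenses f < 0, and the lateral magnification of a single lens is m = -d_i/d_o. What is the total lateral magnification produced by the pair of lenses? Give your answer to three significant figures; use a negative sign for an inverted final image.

Lens 1: 1/d_i1 = 1/f_1 - 1/d_o1 = 1/28 - 1/74.5 = 0.02229 cm^-1, so d_i1 = 44.860 cm.
m_1 = -(44.860)/74.5 = -0.6022.
Since 44.860 cm > 17 cm, the first image lies past the second lens and serves as a virtual object: d_o2 = L - d_i1 = -27.860 cm.
Lens 2: 1/d_i2 = 1/f_2 - 1/d_o2 = 1/(-22) - 1/(-27.860) = -0.00956 cm^-1, so d_i2 = -104.591 cm.
m_2 = -(-104.591)/(-27.860) = -3.7541.
Overall magnification: m = m_1 m_2 = 2.2606.

2.26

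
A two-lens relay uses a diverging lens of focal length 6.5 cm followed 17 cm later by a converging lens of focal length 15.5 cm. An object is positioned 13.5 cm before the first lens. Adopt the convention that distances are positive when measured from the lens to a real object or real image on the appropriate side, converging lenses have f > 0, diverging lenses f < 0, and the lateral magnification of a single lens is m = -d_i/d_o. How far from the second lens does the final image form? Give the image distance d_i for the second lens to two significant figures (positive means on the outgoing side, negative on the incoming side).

56 cm

Applying the thin-lens equation to the first lens, 1/(-6.5) = 1/13.5 + 1/d_i1, which gives d_i1 = -4.388 cm.
With d_i1 < 0 the first image is virtual and lies on the object side; the object distance for lens 2 is d_o2 = 17 - (-4.388) = 21.387 cm.
Applying the thin-lens equation again with f_2 = 15.5 cm and d_o2 = 21.387 cm gives d_i2 = 56.307 cm.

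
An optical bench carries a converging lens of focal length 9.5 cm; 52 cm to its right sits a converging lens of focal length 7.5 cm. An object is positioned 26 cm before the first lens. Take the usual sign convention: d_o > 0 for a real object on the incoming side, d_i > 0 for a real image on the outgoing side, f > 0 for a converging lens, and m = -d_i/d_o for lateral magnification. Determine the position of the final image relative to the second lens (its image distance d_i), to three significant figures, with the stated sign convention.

9.40 cm

First lens: d_i1 = 1/(1/9.5 - 1/26) = 14.970 cm.
The intermediate image is 14.970 cm to the right of lens 1, so d_o2 = L - d_i1 = 52 - 14.970 = 37.030 cm.
Second lens: d_i2 = 1/(1/7.5 - 1/(37.030)) = 9.405 cm.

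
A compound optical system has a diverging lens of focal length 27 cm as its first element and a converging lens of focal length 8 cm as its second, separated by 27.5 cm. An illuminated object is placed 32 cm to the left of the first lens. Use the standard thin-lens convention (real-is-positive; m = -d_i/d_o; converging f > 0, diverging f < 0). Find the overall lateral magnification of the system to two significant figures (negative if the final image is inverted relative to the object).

-0.11

Applying the thin-lens equation to the first lens, 1/(-27) = 1/32 + 1/d_i1, which gives d_i1 = -14.644 cm.
Its lateral magnification is m_1 = -d_i1/d_o1 = -(-14.644)/32 = 0.4576.
With d_i1 < 0 the first image is virtual and lies on the object side; the object distance for lens 2 is d_o2 = 27.5 - (-14.644) = 42.144 cm.
Applying the thin-lens equation again with f_2 = 8 cm and d_o2 = 42.144 cm gives d_i2 = 9.874 cm.
m_2 = -(9.874)/(42.144) = -0.2343.
Total m = m_1 x m_2 = (0.4576)(-0.2343) = -0.1072.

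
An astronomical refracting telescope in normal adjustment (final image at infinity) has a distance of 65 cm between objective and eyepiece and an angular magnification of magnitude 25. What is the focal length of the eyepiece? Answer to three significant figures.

2.50 cm

In normal adjustment the tube length equals f_obj + f_eye and |M| = f_obj/f_eye.
So f_obj = 25 f_eye and 25 f_eye + f_eye = 65 cm, giving f_eye = 65/26 = 2.500 cm and f_obj = 62.500 cm.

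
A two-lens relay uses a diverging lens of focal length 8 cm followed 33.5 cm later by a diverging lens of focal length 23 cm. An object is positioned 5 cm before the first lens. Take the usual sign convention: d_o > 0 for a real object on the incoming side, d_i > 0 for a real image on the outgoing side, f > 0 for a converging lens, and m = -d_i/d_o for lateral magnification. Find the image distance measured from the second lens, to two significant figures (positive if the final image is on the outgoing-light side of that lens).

First lens: d_i1 = 1/(1/(-8) - 1/5) = -3.077 cm.
The intermediate image is virtual, 3.077 cm to the left of lens 1, so d_o2 = L - d_i1 = 33.5 - (-3.077) = 36.577 cm.
Second lens: d_i2 = 1/(1/(-23) - 1/(36.577)) = -14.121 cm.

-14 cm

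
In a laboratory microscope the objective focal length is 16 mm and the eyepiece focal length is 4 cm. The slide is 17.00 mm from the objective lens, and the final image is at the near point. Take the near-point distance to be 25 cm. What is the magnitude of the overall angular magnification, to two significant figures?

120

Convert to cm: f_obj = 16 mm = 1.6 cm; d_o = 17.00 mm = 1.70 cm.
Objective: 1/d_i = 1/f_obj - 1/d_o = 1/1.6 - 1/1.70 = 0.03676 cm^-1, so d_i = 27.200 cm.
m_obj = -d_i/d_o = -27.200/1.70 = -16.000.
Eyepiece angular magnification (image at near point): M_eye = 1 + D/f_e = 1 + 25/4 = 7.250.
Overall M = m_obj x M_eye = (-16.000)(7.250) = -116.00.
|M| = 116.00.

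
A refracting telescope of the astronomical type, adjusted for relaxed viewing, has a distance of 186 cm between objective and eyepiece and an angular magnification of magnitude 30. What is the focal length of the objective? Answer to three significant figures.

In normal adjustment the tube length equals f_obj + f_eye and |M| = f_obj/f_eye.
So f_obj = 30 f_eye and 30 f_eye + f_eye = 186 cm, giving f_eye = 186/31 = 6.000 cm and f_obj = 180.000 cm.

180 cm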